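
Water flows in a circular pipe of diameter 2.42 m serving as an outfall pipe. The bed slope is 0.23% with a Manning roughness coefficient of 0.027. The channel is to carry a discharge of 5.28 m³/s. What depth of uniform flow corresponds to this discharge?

Manning's equation rearranged: A R^(2/3) = nQ / (1·√S) = 0.027 × 5.28 / (√0.0023) = 2.973.
At y = 2.07 m: A R^(2/3) = 3.406 — high.
At y = 1.3 m: A R^(2/3) = 1.854 — low.
At y = 1.8 m: A R^(2/3) = 2.971 — ≈ 2.973.

y_n = 1.8 m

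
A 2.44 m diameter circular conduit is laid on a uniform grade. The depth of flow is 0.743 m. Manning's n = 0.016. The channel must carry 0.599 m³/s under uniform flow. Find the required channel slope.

S = 0.0002

For a circular section of diameter D = 2.44 m at depth y = 0.743 m, the central angle is θ = 2 arccos(1 − 2y/D) = 2.338 rad. Then A = (D²/8)(θ − sin θ) = 1.204 m² and P = Dθ/2 = 2.853 m.
Hydraulic radius R = A/P = 1.204/2.853 = 0.4222 m.
From Manning's equation, S = [nQ / (1 A R^(2/3))]² = [0.016 × 0.599 / (1 × 1.204 × 0.4222^(2/3))]² = 0.0002.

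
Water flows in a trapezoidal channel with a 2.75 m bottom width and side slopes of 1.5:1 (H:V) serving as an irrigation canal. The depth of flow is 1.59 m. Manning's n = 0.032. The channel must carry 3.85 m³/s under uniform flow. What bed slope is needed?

S = 0.00024

With bottom width b = 2.75 m and side slope z = 1.5: A = (b + zy)y = (2.75 + 1.5×1.59)×1.59 = 8.165 m²; P = b + 2y√(1+z²) = 2.75 + 2×1.59×1.803 = 8.483 m.
Hydraulic radius R = A/P = 8.165/8.483 = 0.9625 m.
From Manning's equation, S = [nQ / (1 A R^(2/3))]² = [0.032 × 3.85 / (1 × 8.165 × 0.9625^(2/3))]² = 0.00024.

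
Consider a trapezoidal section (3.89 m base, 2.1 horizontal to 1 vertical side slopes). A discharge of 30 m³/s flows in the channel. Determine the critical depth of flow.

y_c = 1.41 m

At critical depth, Q² T / (g A³) = 1, i.e. A³/T = Q²/g = 30²/9.81 = 91.74.
Try y = 1.66 m: A³/T = 169 — too large.
Try y = 1.27 m: A³/T = 62.6 — too small.
Try y = 1.41 m: A³/T = 91.87 — close enough.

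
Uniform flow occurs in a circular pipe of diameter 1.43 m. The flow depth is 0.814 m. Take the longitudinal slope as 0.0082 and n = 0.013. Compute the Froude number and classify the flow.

For a circular section of diameter D = 1.43 m at depth y = 0.814 m, the central angle is θ = 2 arccos(1 − 2y/D) = 3.419 rad. Then A = (D²/8)(θ − sin θ) = 0.9441 m² and P = Dθ/2 = 2.445 m.
Hydraulic radius R = A/P = 0.9441/2.445 = 0.3862 m.
V = (1/n) R^(2/3) √S = (1/0.013) × 0.3862^(2/3) × √0.0082 = 3.694 m/s. Hydraulic depth D_h = A/T = 0.9441/1.416 = 0.6667 m.
Froude number Fr = V/√(g·D_h) = 3.694/√(9.81×0.6667) = 1.44, which is greater than 1, so the flow is supercritical.

supercritical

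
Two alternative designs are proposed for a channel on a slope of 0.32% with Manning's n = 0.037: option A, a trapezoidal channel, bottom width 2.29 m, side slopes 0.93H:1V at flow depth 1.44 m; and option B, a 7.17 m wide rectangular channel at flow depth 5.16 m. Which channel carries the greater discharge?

Channel A: With bottom width b = 2.29 m and side slope z = 0.93: A = (b + zy)y = (2.29 + 0.93×1.44)×1.44 = 5.226 m²; P = b + 2y√(1+z²) = 2.29 + 2×1.44×1.366 = 6.223 m. Hydraulic radius R = A/P = 5.226/6.223 = 0.8398 m. Q_A = (1/0.037)·5.226·0.8398^(2/3)·√0.0032 = 7.112 m³/s.
Channel B: Flow area A = b·y = 7.17 × 5.16 = 37 m². Wetted perimeter P = b + 2y = 7.17 + 2×5.16 = 17.49 m. Hydraulic radius R = A/P = 37/17.49 = 2.115 m. Q_B = (1/0.037)·37·2.115^(2/3)·√0.0032 = 93.21 m³/s.
Q_A = 7.112 m³/s vs Q_B = 93.21 m³/s, so channel B carries more.

channel B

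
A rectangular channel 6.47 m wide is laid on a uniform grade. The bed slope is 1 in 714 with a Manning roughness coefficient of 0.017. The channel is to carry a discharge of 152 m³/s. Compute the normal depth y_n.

y_n = 6.41 m

Manning's equation rearranged: A R^(2/3) = nQ / (1·√S) = 0.017 × 152 / (√0.001401) = 69.05.
Try y = 7.73 m: A R^(2/3) = 86.65 — high.
Try y = 6.41 m: A R^(2/3) = 69.08 — ≈ 69.05.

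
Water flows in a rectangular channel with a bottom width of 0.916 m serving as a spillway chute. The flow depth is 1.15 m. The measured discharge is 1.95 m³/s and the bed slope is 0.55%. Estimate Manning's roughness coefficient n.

n = 0.019

Flow area A = b·y = 0.916 × 1.15 = 1.053 m². Wetted perimeter P = b + 2y = 0.916 + 2×1.15 = 3.216 m.
Hydraulic radius R = A/P = 1.053/3.216 = 0.3275 m.
Rearranging Manning's equation: n = (1/Q) A R^(2/3) S^(1/2) = (1/1.95) × 1.053 × 0.3275^(2/3) × √0.0055 = 0.019.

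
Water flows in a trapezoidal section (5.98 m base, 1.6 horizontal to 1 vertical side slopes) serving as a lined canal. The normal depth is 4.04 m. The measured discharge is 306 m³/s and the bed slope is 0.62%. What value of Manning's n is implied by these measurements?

n = 0.023

With bottom width b = 5.98 m and side slope z = 1.6: A = (b + zy)y = (5.98 + 1.6×4.04)×4.04 = 50.27 m²; P = b + 2y√(1+z²) = 5.98 + 2×4.04×1.887 = 21.23 m.
Hydraulic radius R = A/P = 50.27/21.23 = 2.369 m.
Rearranging Manning's equation: n = (1/Q) A R^(2/3) S^(1/2) = (1/306) × 50.27 × 2.369^(2/3) × √0.0062 = 0.023.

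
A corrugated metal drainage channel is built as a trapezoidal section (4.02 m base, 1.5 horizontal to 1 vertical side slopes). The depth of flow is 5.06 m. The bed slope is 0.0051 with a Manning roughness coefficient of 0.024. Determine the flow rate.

With bottom width b = 4.02 m and side slope z = 1.5: A = (b + zy)y = (4.02 + 1.5×5.06)×5.06 = 58.75 m²; P = b + 2y√(1+z²) = 4.02 + 2×5.06×1.803 = 22.26 m.
Hydraulic radius R = A/P = 58.75/22.26 = 2.639 m.
Manning's equation: Q = (1/n) A R^(2/3) S^(1/2) = (1/0.024) × 58.75 × 2.639^(2/3) × 0.0051^(1/2) = 334 m³/s.

Q = 334 m³/s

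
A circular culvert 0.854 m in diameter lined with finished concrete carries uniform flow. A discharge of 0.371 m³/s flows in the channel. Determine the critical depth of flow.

At critical depth, Q² T / (g A³) = 1, i.e. A³/T = Q²/g = 0.371²/9.81 = 0.01403.
At y = 0.411 m: A³/T = 0.02377 — over.
At y = 0.265 m: A³/T = 0.004396 — short.
At y = 0.358 m: A³/T = 0.01401 — close enough.

y_c = 0.358 m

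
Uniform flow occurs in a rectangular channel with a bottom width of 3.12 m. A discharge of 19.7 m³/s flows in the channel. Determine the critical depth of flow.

For a rectangular channel, critical depth y_c = (q²/g)^(1/3) where q = Q/b = 19.7/3.12 = 6.314 m²/s.
So y_c = (6.314²/9.81)^(1/3) = 1.6 m.

y_c = 1.6 m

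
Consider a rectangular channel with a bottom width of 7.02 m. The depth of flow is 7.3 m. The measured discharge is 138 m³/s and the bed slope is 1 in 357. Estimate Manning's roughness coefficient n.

n = 0.0349

Flow area A = b·y = 7.02 × 7.3 = 51.25 m². Wetted perimeter P = b + 2y = 7.02 + 2×7.3 = 21.62 m.
Hydraulic radius R = A/P = 51.25/21.62 = 2.37 m.
Rearranging Manning's equation: n = (1/Q) A R^(2/3) S^(1/2) = (1/138) × 51.25 × 2.37^(2/3) × √0.002801 = 0.0349.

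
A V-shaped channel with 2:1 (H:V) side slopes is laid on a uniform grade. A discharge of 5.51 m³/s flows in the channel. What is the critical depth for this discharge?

y_c = 1.09 m

At critical depth, Q² T / (g A³) = 1, i.e. A³/T = Q²/g = 5.51²/9.81 = 3.095.
At y = 1.24 m: A³/T = 5.863 — over.
At y = 0.844 m: A³/T = 0.8565 — short.
At y = 1.09 m: A³/T = 3.077 — ≈ 3.095.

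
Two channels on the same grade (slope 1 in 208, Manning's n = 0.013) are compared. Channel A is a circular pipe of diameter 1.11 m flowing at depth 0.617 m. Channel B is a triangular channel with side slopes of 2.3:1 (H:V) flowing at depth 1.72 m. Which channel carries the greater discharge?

Channel A: For a circular section of diameter D = 1.11 m at depth y = 0.617 m, the central angle is θ = 2 arccos(1 − 2y/D) = 3.365 rad. Then A = (D²/8)(θ − sin θ) = 0.5525 m² and P = Dθ/2 = 1.868 m. Hydraulic radius R = A/P = 0.5525/1.868 = 0.2958 m. Q_A = (1/0.013)·0.5525·0.2958^(2/3)·√0.004808 = 1.308 m³/s.
Channel B: For a triangular section with side slope z = 2.3: A = zy² = 2.3×1.72² = 6.804 m²; P = 2y√(1+z²) = 2×1.72×2.508 = 8.627 m. Hydraulic radius R = A/P = 6.804/8.627 = 0.7887 m. Q_B = (1/0.013)·6.804·0.7887^(2/3)·√0.004808 = 30.98 m³/s.
Q_A = 1.308 m³/s vs Q_B = 30.98 m³/s, so channel B carries more.

channel B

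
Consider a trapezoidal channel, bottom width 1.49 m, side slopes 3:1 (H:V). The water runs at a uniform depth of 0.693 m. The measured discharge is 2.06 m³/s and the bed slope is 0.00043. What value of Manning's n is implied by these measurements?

With bottom width b = 1.49 m and side slope z = 3: A = (b + zy)y = (1.49 + 3×0.693)×0.693 = 2.473 m²; P = b + 2y√(1+z²) = 1.49 + 2×0.693×3.162 = 5.873 m.
Hydraulic radius R = A/P = 2.473/5.873 = 0.4211 m.
Rearranging Manning's equation: n = (1/Q) A R^(2/3) S^(1/2) = (1/2.06) × 2.473 × 0.4211^(2/3) × √0.00043 = 0.014.

n = 0.014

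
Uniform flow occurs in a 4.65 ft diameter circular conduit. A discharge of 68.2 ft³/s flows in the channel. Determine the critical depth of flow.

At critical depth, Q² T / (g A³) = 1, i.e. A³/T = Q²/g = 68.2²/32.2 = 144.4.
At y = 1.75 ft: A³/T = 44.32 — too small.
At y = 2.38 ft: A³/T = 144 — matches.

y_c = 2.38 ft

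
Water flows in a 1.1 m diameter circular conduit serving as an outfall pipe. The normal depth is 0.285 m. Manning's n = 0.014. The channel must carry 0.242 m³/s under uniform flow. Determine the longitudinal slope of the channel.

For a circular section of diameter D = 1.1 m at depth y = 0.285 m, the central angle is θ = 2 arccos(1 − 2y/D) = 2.136 rad. Then A = (D²/8)(θ − sin θ) = 0.1954 m² and P = Dθ/2 = 1.175 m.
Hydraulic radius R = A/P = 0.1954/1.175 = 0.1663 m.
From Manning's equation, S = [nQ / (1 A R^(2/3))]² = [0.014 × 0.242 / (1 × 0.1954 × 0.1663^(2/3))]² = 0.00329.

S = 0.00329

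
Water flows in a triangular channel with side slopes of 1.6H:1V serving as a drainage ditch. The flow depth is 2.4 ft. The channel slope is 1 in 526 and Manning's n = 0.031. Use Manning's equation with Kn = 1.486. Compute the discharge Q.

For a triangular section with side slope z = 1.6: A = zy² = 1.6×2.4² = 9.216 ft²; P = 2y√(1+z²) = 2×2.4×1.887 = 9.057 ft.
Hydraulic radius R = A/P = 9.216/9.057 = 1.018 ft.
Manning's equation: Q = (1.486/n) A R^(2/3) S^(1/2) = (1.486/0.031) × 9.216 × 1.018^(2/3) × 0.001901^(1/2) = 19.5 ft³/s.

Q = 19.5 ft³/s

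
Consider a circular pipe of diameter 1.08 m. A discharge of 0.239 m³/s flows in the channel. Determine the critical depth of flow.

At critical depth, Q² T / (g A³) = 1, i.e. A³/T = Q²/g = 0.239²/9.81 = 0.005823.
At y = 0.203 m: A³/T = 0.002014 — low.
At y = 0.305 m: A³/T = 0.009868 — high.
At y = 0.266 m: A³/T = 0.005795 — matches.

y_c = 0.266 m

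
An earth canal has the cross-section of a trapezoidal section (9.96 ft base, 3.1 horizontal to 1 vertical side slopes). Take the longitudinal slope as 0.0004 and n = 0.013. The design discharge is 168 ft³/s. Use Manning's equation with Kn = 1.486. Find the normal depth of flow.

y_n = 2.71 ft

Manning's equation rearranged: A R^(2/3) = nQ / (1.486·√S) = 0.013 × 168 / (1.486 × √0.0004) = 73.49.
At y = 3.21 ft: A R^(2/3) = 103.8 — too large.
At y = 1.94 ft: A R^(2/3) = 38.25 — too small.
At y = 2.71 ft: A R^(2/3) = 73.68 — close enough.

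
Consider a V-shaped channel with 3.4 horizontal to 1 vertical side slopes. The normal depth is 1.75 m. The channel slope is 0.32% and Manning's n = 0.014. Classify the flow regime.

supercritical

For a triangular section with side slope z = 3.4: A = zy² = 3.4×1.75² = 10.41 m²; P = 2y√(1+z²) = 2×1.75×3.544 = 12.4 m.
Hydraulic radius R = A/P = 10.41/12.4 = 0.8394 m.
V = (1/n) R^(2/3) √S = (1/0.014) × 0.8394^(2/3) × √0.0032 = 3.596 m/s. Hydraulic depth D_h = A/T = 10.41/11.9 = 0.875 m.
Froude number Fr = V/√(g·D_h) = 3.596/√(9.81×0.875) = 1.23, which is greater than 1, so the flow is supercritical.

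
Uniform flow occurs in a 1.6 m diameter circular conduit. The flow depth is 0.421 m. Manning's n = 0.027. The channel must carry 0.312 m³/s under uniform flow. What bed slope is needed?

S = 0.00259

For a circular section of diameter D = 1.6 m at depth y = 0.421 m, the central angle is θ = 2 arccos(1 − 2y/D) = 2.155 rad. Then A = (D²/8)(θ − sin θ) = 0.4224 m² and P = Dθ/2 = 1.724 m.
Hydraulic radius R = A/P = 0.4224/1.724 = 0.2451 m.
From Manning's equation, S = [nQ / (1 A R^(2/3))]² = [0.027 × 0.312 / (1 × 0.4224 × 0.2451^(2/3))]² = 0.00259.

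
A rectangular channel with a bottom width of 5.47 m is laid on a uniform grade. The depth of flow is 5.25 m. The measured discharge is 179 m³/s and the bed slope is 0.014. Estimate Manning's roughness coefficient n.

n = 0.0281

Flow area A = b·y = 5.47 × 5.25 = 28.72 m². Wetted perimeter P = b + 2y = 5.47 + 2×5.25 = 15.97 m.
Hydraulic radius R = A/P = 28.72/15.97 = 1.798 m.
Rearranging Manning's equation: n = (1/Q) A R^(2/3) S^(1/2) = (1/179) × 28.72 × 1.798^(2/3) × √0.014 = 0.0281.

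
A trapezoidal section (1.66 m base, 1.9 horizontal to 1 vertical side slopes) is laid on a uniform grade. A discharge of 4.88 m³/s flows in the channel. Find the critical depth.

y_c = 0.726 m

At critical depth, Q² T / (g A³) = 1, i.e. A³/T = Q²/g = 4.88²/9.81 = 2.428.
Try y = 0.923 m: A³/T = 6.054 — too large.
Try y = 0.642 m: A³/T = 1.542 — too small.
Try y = 0.726 m: A³/T = 2.431 — ≈ 2.428.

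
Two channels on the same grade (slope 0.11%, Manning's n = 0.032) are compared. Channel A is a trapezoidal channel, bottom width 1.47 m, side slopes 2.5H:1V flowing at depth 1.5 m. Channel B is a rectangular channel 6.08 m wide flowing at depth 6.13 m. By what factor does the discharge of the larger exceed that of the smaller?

Channel A: With bottom width b = 1.47 m and side slope z = 2.5: A = (b + zy)y = (1.47 + 2.5×1.5)×1.5 = 7.83 m²; P = b + 2y√(1+z²) = 1.47 + 2×1.5×2.693 = 9.548 m. Hydraulic radius R = A/P = 7.83/9.548 = 0.8201 m. Q_A = (1/0.032)·7.83·0.8201^(2/3)·√0.0011 = 7.11 m³/s.
Channel B: Flow area A = b·y = 6.08 × 6.13 = 37.27 m². Wetted perimeter P = b + 2y = 6.08 + 2×6.13 = 18.34 m. Hydraulic radius R = A/P = 37.27/18.34 = 2.032 m. Q_B = (1/0.032)·37.27·2.032^(2/3)·√0.0011 = 61.98 m³/s.
The larger discharge is 61.98 m³/s and the smaller is 7.11 m³/s; the ratio is 8.72.

8.72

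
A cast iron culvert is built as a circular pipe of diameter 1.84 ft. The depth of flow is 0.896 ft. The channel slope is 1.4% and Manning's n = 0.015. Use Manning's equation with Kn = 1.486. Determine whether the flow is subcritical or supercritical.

supercritical

For a circular section of diameter D = 1.84 ft at depth y = 0.896 ft, the central angle is θ = 2 arccos(1 − 2y/D) = 3.089 rad. Then A = (D²/8)(θ − sin θ) = 1.285 ft² and P = Dθ/2 = 2.842 ft.
Hydraulic radius R = A/P = 1.285/2.842 = 0.4522 ft.
V = (1.486/n) R^(2/3) √S = (1.486/0.015) × 0.4522^(2/3) × √0.014 = 6.906 ft/s. Hydraulic depth D_h = A/T = 1.285/1.839 = 0.6988 ft.
Froude number Fr = V/√(g·D_h) = 6.906/√(32.2×0.6988) = 1.46, which is greater than 1, so the flow is supercritical.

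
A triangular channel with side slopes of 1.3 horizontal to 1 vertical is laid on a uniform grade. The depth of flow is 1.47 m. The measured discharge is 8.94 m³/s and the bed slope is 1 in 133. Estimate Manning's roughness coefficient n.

n = 0.019

For a triangular section with side slope z = 1.3: A = zy² = 1.3×1.47² = 2.809 m²; P = 2y√(1+z²) = 2×1.47×1.64 = 4.822 m.
Hydraulic radius R = A/P = 2.809/4.822 = 0.5826 m.
Rearranging Manning's equation: n = (1/Q) A R^(2/3) S^(1/2) = (1/8.94) × 2.809 × 0.5826^(2/3) × √0.007519 = 0.019.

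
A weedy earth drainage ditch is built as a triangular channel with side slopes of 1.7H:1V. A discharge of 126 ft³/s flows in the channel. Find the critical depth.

y_c = 3.21 ft

At critical depth, Q² T / (g A³) = 1, i.e. A³/T = Q²/g = 126²/32.2 = 493.
Trying y = 3.88 ft: A³/T = 1271 — too large.
Trying y = 2.84 ft: A³/T = 267 — too small.
Trying y = 3.21 ft: A³/T = 492.5 — close enough.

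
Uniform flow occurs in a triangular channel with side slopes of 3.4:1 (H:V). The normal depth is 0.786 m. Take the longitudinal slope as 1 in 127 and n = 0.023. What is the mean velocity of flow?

V = 2.01 m/s

For a triangular section with side slope z = 3.4: A = zy² = 3.4×0.786² = 2.101 m²; P = 2y√(1+z²) = 2×0.786×3.544 = 5.571 m.
Hydraulic radius R = A/P = 2.101/5.571 = 0.377 m.
From Manning's equation, V = (1/n) R^(2/3) S^(1/2) = (1/0.023) × 0.377^(2/3) × 0.007874^(1/2) = 2.01 m/s.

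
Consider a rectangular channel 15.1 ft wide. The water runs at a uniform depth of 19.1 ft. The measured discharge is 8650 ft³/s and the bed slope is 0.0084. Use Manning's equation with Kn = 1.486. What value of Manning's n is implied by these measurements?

Flow area A = b·y = 15.1 × 19.1 = 288.4 ft². Wetted perimeter P = b + 2y = 15.1 + 2×19.1 = 53.3 ft.
Hydraulic radius R = A/P = 288.4/53.3 = 5.411 ft.
Rearranging Manning's equation: n = (1.486/Q) A R^(2/3) S^(1/2) = (1.486/8650) × 288.4 × 5.411^(2/3) × √0.0084 = 0.014.

n = 0.014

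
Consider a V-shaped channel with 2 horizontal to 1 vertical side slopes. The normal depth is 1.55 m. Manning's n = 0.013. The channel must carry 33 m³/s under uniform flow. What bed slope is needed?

S = 0.013

For a triangular section with side slope z = 2: A = zy² = 2×1.55² = 4.805 m²; P = 2y√(1+z²) = 2×1.55×2.236 = 6.932 m.
Hydraulic radius R = A/P = 4.805/6.932 = 0.6932 m.
From Manning's equation, S = [nQ / (1 A R^(2/3))]² = [0.013 × 33 / (1 × 4.805 × 0.6932^(2/3))]² = 0.013.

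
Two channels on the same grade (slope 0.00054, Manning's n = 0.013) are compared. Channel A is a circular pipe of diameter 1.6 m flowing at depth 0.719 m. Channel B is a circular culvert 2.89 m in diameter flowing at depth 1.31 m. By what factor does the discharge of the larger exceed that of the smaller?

4.91

Channel A: For a circular section of diameter D = 1.6 m at depth y = 0.719 m, the central angle is θ = 2 arccos(1 − 2y/D) = 2.939 rad. Then A = (D²/8)(θ − sin θ) = 0.8759 m² and P = Dθ/2 = 2.351 m. Hydraulic radius R = A/P = 0.8759/2.351 = 0.3726 m. Q_A = (1/0.013)·0.8759·0.3726^(2/3)·√0.00054 = 0.8107 m³/s.
Channel B: For a circular section of diameter D = 2.89 m at depth y = 1.31 m, the central angle is θ = 2 arccos(1 − 2y/D) = 2.954 rad. Then A = (D²/8)(θ − sin θ) = 2.89 m² and P = Dθ/2 = 4.269 m. Hydraulic radius R = A/P = 2.89/4.269 = 0.677 m. Q_B = (1/0.013)·2.89·0.677^(2/3)·√0.00054 = 3.983 m³/s.
The larger discharge is 3.983 m³/s and the smaller is 0.8107 m³/s; the ratio is 4.91.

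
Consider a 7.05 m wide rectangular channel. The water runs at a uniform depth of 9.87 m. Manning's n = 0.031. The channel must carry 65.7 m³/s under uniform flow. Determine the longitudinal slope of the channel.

S = 0.00024

Flow area A = b·y = 7.05 × 9.87 = 69.58 m². Wetted perimeter P = b + 2y = 7.05 + 2×9.87 = 26.79 m.
Hydraulic radius R = A/P = 69.58/26.79 = 2.597 m.
From Manning's equation, S = [nQ / (1 A R^(2/3))]² = [0.031 × 65.7 / (1 × 69.58 × 2.597^(2/3))]² = 0.00024.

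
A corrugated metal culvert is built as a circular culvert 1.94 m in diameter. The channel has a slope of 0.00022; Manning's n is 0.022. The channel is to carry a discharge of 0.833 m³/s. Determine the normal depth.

Manning's equation rearranged: A R^(2/3) = nQ / (1·√S) = 0.022 × 0.833 / (√0.00022) = 1.236.
Try y = 0.978 m: A R^(2/3) = 0.9251 — low.
Try y = 1.42 m: A R^(2/3) = 1.616 — high.
Try y = 1.17 m: A R^(2/3) = 1.236 — ≈ 1.236.

y_n = 1.17 m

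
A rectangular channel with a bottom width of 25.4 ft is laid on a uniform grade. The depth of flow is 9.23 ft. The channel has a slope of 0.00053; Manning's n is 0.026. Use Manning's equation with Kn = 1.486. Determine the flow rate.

Q = 943 ft³/s

Flow area A = b·y = 25.4 × 9.23 = 234.4 ft². Wetted perimeter P = b + 2y = 25.4 + 2×9.23 = 43.86 ft.
Hydraulic radius R = A/P = 234.4/43.86 = 5.345 ft.
Manning's equation: Q = (1.486/n) A R^(2/3) S^(1/2) = (1.486/0.026) × 234.4 × 5.345^(2/3) × 0.00053^(1/2) = 943 ft³/s.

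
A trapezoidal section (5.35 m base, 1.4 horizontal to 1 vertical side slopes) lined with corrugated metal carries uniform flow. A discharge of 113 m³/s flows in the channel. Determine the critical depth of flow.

At critical depth, Q² T / (g A³) = 1, i.e. A³/T = Q²/g = 113²/9.81 = 1302.
Trying y = 2.28 m: A³/T = 629.6 — low.
Trying y = 3.36 m: A³/T = 2612 — high.
Trying y = 2.79 m: A³/T = 1308 — ≈ 1302.

y_c = 2.79 m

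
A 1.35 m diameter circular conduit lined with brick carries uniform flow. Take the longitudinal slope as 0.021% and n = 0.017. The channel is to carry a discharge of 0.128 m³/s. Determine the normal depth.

Manning's equation rearranged: A R^(2/3) = nQ / (1·√S) = 0.017 × 0.128 / (√0.00021) = 0.1502.
At y = 0.488 m: A R^(2/3) = 0.1939 — too large.
At y = 0.377 m: A R^(2/3) = 0.1182 — too small.
At y = 0.427 m: A R^(2/3) = 0.1505 — close enough.

y_n = 0.427 m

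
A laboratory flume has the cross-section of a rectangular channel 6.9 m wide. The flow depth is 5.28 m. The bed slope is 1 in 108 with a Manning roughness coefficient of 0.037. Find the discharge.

Q = 155 m³/s

Flow area A = b·y = 6.9 × 5.28 = 36.43 m². Wetted perimeter P = b + 2y = 6.9 + 2×5.28 = 17.46 m.
Hydraulic radius R = A/P = 36.43/17.46 = 2.087 m.
Manning's equation: Q = (1/n) A R^(2/3) S^(1/2) = (1/0.037) × 36.43 × 2.087^(2/3) × 0.009259^(1/2) = 155 m³/s.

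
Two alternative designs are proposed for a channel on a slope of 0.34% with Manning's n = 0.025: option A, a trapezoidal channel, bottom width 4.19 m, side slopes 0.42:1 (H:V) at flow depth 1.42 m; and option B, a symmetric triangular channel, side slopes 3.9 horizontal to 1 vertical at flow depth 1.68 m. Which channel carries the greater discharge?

channel B

Channel A: With bottom width b = 4.19 m and side slope z = 0.42: A = (b + zy)y = (4.19 + 0.42×1.42)×1.42 = 6.797 m²; P = b + 2y√(1+z²) = 4.19 + 2×1.42×1.085 = 7.27 m. Hydraulic radius R = A/P = 6.797/7.27 = 0.9349 m. Q_A = (1/0.025)·6.797·0.9349^(2/3)·√0.0034 = 15.16 m³/s.
Channel B: For a triangular section with side slope z = 3.9: A = zy² = 3.9×1.68² = 11.01 m²; P = 2y√(1+z²) = 2×1.68×4.026 = 13.53 m. Hydraulic radius R = A/P = 11.01/13.53 = 0.8137 m. Q_B = (1/0.025)·11.01·0.8137^(2/3)·√0.0034 = 22.38 m³/s.
Q_A = 15.16 m³/s vs Q_B = 22.38 m³/s, so channel B carries more.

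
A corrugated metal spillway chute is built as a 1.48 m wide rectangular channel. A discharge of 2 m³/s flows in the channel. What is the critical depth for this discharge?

For a rectangular channel, critical depth y_c = (q²/g)^(1/3) where q = Q/b = 2/1.48 = 1.351 m²/s.
So y_c = (1.351²/9.81)^(1/3) = 0.571 m.

y_c = 0.571 m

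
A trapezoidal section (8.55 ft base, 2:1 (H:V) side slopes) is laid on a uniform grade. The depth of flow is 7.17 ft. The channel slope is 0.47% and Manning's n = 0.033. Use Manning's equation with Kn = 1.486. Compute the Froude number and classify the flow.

subcritical

With bottom width b = 8.55 ft and side slope z = 2: A = (b + zy)y = (8.55 + 2×7.17)×7.17 = 164.1 ft²; P = b + 2y√(1+z²) = 8.55 + 2×7.17×2.236 = 40.62 ft.
Hydraulic radius R = A/P = 164.1/40.62 = 4.041 ft.
V = (1.486/n) R^(2/3) √S = (1.486/0.033) × 4.041^(2/3) × √0.0047 = 7.832 ft/s. Hydraulic depth D_h = A/T = 164.1/37.23 = 4.408 ft.
Froude number Fr = V/√(g·D_h) = 7.832/√(32.2×4.408) = 0.657, which is less than 1, so the flow is subcritical.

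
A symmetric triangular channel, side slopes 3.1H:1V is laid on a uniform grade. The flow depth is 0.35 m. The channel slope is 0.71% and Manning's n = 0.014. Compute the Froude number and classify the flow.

For a triangular section with side slope z = 3.1: A = zy² = 3.1×0.35² = 0.3797 m²; P = 2y√(1+z²) = 2×0.35×3.257 = 2.28 m.
Hydraulic radius R = A/P = 0.3797/2.28 = 0.1665 m.
V = (1/n) R^(2/3) √S = (1/0.014) × 0.1665^(2/3) × √0.0071 = 1.822 m/s. Hydraulic depth D_h = A/T = 0.3797/2.17 = 0.175 m.
Froude number Fr = V/√(g·D_h) = 1.822/√(9.81×0.175) = 1.39, which is greater than 1, so the flow is supercritical.

supercritical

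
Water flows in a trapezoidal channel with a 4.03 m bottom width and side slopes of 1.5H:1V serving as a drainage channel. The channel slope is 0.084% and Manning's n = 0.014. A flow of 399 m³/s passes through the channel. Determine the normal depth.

y_n = 6.44 m

Manning's equation rearranged: A R^(2/3) = nQ / (1·√S) = 0.014 × 399 / (√0.00084) = 192.7.
At y = 5.42 m: A R^(2/3) = 130.8 — too small.
At y = 6.44 m: A R^(2/3) = 192.9 — matches.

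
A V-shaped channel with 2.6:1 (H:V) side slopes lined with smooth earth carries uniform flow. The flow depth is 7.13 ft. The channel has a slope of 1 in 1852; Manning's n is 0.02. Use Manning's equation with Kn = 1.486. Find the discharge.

For a triangular section with side slope z = 2.6: A = zy² = 2.6×7.13² = 132.2 ft²; P = 2y√(1+z²) = 2×7.13×2.786 = 39.72 ft.
Hydraulic radius R = A/P = 132.2/39.72 = 3.327 ft.
Manning's equation: Q = (1.486/n) A R^(2/3) S^(1/2) = (1.486/0.02) × 132.2 × 3.327^(2/3) × 0.00054^(1/2) = 509 ft³/s.

Q = 509 ft³/s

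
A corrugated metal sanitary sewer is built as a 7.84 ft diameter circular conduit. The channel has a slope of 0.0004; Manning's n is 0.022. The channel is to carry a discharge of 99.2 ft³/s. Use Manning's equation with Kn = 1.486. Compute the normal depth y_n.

y_n = 6.23 ft

Manning's equation rearranged: A R^(2/3) = nQ / (1.486·√S) = 0.022 × 99.2 / (1.486 × √0.0004) = 73.43.
Trying y = 4.37 ft: A R^(2/3) = 45.25 — too small.
Trying y = 6.8 ft: A R^(2/3) = 79.01 — too large.
Trying y = 6.23 ft: A R^(2/3) = 73.41 — matches.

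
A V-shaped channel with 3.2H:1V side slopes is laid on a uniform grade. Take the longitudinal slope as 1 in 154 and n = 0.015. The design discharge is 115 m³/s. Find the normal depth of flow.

y_n = 2.45 m

Manning's equation rearranged: A R^(2/3) = nQ / (1·√S) = 0.015 × 115 / (√0.006494) = 21.41.
At y = 3.03 m: A R^(2/3) = 37.57 — too large.
At y = 1.73 m: A R^(2/3) = 8.429 — too small.
At y = 2.45 m: A R^(2/3) = 21.32 — close enough.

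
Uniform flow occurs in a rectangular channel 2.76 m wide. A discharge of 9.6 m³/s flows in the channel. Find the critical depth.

For a rectangular channel, critical depth y_c = (q²/g)^(1/3) where q = Q/b = 9.6/2.76 = 3.478 m²/s.
So y_c = (3.478²/9.81)^(1/3) = 1.07 m.

y_c = 1.07 m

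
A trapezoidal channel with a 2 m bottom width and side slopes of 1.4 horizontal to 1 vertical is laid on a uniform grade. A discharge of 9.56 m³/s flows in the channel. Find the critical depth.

y_c = 1.04 m

At critical depth, Q² T / (g A³) = 1, i.e. A³/T = Q²/g = 9.56²/9.81 = 9.316.
Trying y = 1.27 m: A³/T = 19.88 — too large.
Trying y = 0.812 m: A³/T = 3.867 — too small.
Trying y = 1.04 m: A³/T = 9.453 — close enough.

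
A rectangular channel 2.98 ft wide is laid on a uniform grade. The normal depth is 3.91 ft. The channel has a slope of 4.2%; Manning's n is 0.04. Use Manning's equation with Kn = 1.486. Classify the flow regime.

Flow area A = b·y = 2.98 × 3.91 = 11.65 ft². Wetted perimeter P = b + 2y = 2.98 + 2×3.91 = 10.8 ft.
Hydraulic radius R = A/P = 11.65/10.8 = 1.079 ft.
V = (1.486/n) R^(2/3) √S = (1.486/0.04) × 1.079^(2/3) × √0.042 = 8.009 ft/s. Hydraulic depth D_h = A/T = 11.65/2.98 = 3.91 ft.
Froude number Fr = V/√(g·D_h) = 8.009/√(32.2×3.91) = 0.714, which is less than 1, so the flow is subcritical.

subcritical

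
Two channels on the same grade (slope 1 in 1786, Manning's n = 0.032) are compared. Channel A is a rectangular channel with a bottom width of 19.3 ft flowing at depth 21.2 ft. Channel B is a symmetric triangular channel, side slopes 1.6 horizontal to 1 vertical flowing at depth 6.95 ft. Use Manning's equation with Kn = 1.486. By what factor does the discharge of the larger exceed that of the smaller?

Channel A: Flow area A = b·y = 19.3 × 21.2 = 409.2 ft². Wetted perimeter P = b + 2y = 19.3 + 2×21.2 = 61.7 ft. Hydraulic radius R = A/P = 409.2/61.7 = 6.631 ft. Q_A = (1.486/0.032)·409.2·6.631^(2/3)·√0.0005599 = 1587 ft³/s.
Channel B: For a triangular section with side slope z = 1.6: A = zy² = 1.6×6.95² = 77.28 ft²; P = 2y√(1+z²) = 2×6.95×1.887 = 26.23 ft. Hydraulic radius R = A/P = 77.28/26.23 = 2.947 ft. Q_B = (1.486/0.032)·77.28·2.947^(2/3)·√0.0005599 = 174.5 ft³/s.
The larger discharge is 1587 ft³/s and the smaller is 174.5 ft³/s; the ratio is 9.09.

9.09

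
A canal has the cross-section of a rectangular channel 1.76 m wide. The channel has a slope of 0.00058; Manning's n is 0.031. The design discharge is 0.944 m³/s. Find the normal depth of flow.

y_n = 1.11 m

Manning's equation rearranged: A R^(2/3) = nQ / (1·√S) = 0.031 × 0.944 / (√0.00058) = 1.215.
Try y = 1.42 m: A R^(2/3) = 1.664 — over.
Try y = 0.81 m: A R^(2/3) = 0.8018 — short.
Try y = 1.11 m: A R^(2/3) = 1.216 — close enough.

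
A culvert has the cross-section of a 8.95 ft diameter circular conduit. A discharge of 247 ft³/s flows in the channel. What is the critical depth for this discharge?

At critical depth, Q² T / (g A³) = 1, i.e. A³/T = Q²/g = 247²/32.2 = 1895.
Trying y = 2.77 ft: A³/T = 550.2 — short.
Trying y = 4.51 ft: A³/T = 3583 — over.
Trying y = 3.82 ft: A³/T = 1898 — close enough.

y_c = 3.82 ft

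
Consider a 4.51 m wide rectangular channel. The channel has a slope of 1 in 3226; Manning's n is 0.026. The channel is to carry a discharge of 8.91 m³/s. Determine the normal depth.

Manning's equation rearranged: A R^(2/3) = nQ / (1·√S) = 0.026 × 8.91 / (√0.00031) = 13.16.
Trying y = 2.13 m: A R^(2/3) = 10.21 — low.
Trying y = 3.07 m: A R^(2/3) = 16.49 — high.
Trying y = 2.58 m: A R^(2/3) = 13.16 — ≈ 13.16.

y_n = 2.58 m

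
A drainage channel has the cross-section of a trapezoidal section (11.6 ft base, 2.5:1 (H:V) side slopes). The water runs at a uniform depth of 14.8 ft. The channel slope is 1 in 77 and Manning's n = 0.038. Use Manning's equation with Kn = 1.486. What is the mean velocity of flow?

With bottom width b = 11.6 ft and side slope z = 2.5: A = (b + zy)y = (11.6 + 2.5×14.8)×14.8 = 719.3 ft²; P = b + 2y√(1+z²) = 11.6 + 2×14.8×2.693 = 91.3 ft.
Hydraulic radius R = A/P = 719.3/91.3 = 7.878 ft.
From Manning's equation, V = (1.486/n) R^(2/3) S^(1/2) = (1.486/0.038) × 7.878^(2/3) × 0.01299^(1/2) = 17.6 ft/s.

V = 17.6 ft/s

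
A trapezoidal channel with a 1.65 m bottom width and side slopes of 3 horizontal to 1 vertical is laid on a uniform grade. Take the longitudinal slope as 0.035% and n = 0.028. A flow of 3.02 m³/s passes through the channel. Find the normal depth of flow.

y_n = 1.16 m

Manning's equation rearranged: A R^(2/3) = nQ / (1·√S) = 0.028 × 3.02 / (√0.00035) = 4.52.
At y = 1.38 m: A R^(2/3) = 6.712 — too large.
At y = 0.894 m: A R^(2/3) = 2.537 — too small.
At y = 1.16 m: A R^(2/3) = 4.521 — ≈ 4.52.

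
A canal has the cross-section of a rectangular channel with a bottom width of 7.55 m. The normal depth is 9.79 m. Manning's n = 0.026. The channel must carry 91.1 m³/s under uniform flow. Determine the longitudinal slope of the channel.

Flow area A = b·y = 7.55 × 9.79 = 73.91 m². Wetted perimeter P = b + 2y = 7.55 + 2×9.79 = 27.13 m.
Hydraulic radius R = A/P = 73.91/27.13 = 2.724 m.
From Manning's equation, S = [nQ / (1 A R^(2/3))]² = [0.026 × 91.1 / (1 × 73.91 × 2.724^(2/3))]² = 0.00027.

S = 0.00027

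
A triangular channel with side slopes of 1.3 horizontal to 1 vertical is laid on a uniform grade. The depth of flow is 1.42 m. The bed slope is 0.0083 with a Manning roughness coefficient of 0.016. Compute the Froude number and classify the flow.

supercritical

For a triangular section with side slope z = 1.3: A = zy² = 1.3×1.42² = 2.621 m²; P = 2y√(1+z²) = 2×1.42×1.64 = 4.658 m.
Hydraulic radius R = A/P = 2.621/4.658 = 0.5628 m.
V = (1/n) R^(2/3) √S = (1/0.016) × 0.5628^(2/3) × √0.0083 = 3.881 m/s. Hydraulic depth D_h = A/T = 2.621/3.692 = 0.71 m.
Froude number Fr = V/√(g·D_h) = 3.881/√(9.81×0.71) = 1.47, which is greater than 1, so the flow is supercritical.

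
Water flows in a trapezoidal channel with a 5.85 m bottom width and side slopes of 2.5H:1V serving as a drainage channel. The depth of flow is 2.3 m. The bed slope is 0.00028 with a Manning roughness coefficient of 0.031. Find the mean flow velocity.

With bottom width b = 5.85 m and side slope z = 2.5: A = (b + zy)y = (5.85 + 2.5×2.3)×2.3 = 26.68 m²; P = b + 2y√(1+z²) = 5.85 + 2×2.3×2.693 = 18.24 m.
Hydraulic radius R = A/P = 26.68/18.24 = 1.463 m.
From Manning's equation, V = (1/n) R^(2/3) S^(1/2) = (1/0.031) × 1.463^(2/3) × 0.00028^(1/2) = 0.696 m/s.

V = 0.696 m/s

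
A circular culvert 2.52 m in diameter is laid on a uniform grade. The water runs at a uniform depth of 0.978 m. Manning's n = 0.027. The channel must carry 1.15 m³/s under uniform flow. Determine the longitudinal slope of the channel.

For a circular section of diameter D = 2.52 m at depth y = 0.978 m, the central angle is θ = 2 arccos(1 − 2y/D) = 2.69 rad. Then A = (D²/8)(θ − sin θ) = 1.789 m² and P = Dθ/2 = 3.39 m.
Hydraulic radius R = A/P = 1.789/3.39 = 0.5278 m.
From Manning's equation, S = [nQ / (1 A R^(2/3))]² = [0.027 × 1.15 / (1 × 1.789 × 0.5278^(2/3))]² = 0.000706.

S = 0.000706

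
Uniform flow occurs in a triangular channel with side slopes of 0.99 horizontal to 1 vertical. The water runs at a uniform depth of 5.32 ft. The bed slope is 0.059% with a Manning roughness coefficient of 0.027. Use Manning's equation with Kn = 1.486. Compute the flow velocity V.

For a triangular section with side slope z = 0.99: A = zy² = 0.99×5.32² = 28.02 ft²; P = 2y√(1+z²) = 2×5.32×1.407 = 14.97 ft.
Hydraulic radius R = A/P = 28.02/14.97 = 1.871 ft.
From Manning's equation, V = (1.486/n) R^(2/3) S^(1/2) = (1.486/0.027) × 1.871^(2/3) × 0.00059^(1/2) = 2.03 ft/s.

V = 2.03 ft/s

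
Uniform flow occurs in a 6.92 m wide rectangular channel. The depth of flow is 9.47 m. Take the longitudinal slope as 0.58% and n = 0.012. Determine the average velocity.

Flow area A = b·y = 6.92 × 9.47 = 65.53 m². Wetted perimeter P = b + 2y = 6.92 + 2×9.47 = 25.86 m.
Hydraulic radius R = A/P = 65.53/25.86 = 2.534 m.
From Manning's equation, V = (1/n) R^(2/3) S^(1/2) = (1/0.012) × 2.534^(2/3) × 0.0058^(1/2) = 11.8 m/s.

V = 11.8 m/s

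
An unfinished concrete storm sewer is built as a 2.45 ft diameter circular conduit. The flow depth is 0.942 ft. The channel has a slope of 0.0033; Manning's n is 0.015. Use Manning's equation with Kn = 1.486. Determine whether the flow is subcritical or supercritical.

For a circular section of diameter D = 2.45 ft at depth y = 0.942 ft, the central angle is θ = 2 arccos(1 − 2y/D) = 2.675 rad. Then A = (D²/8)(θ − sin θ) = 1.67 ft² and P = Dθ/2 = 3.277 ft.
Hydraulic radius R = A/P = 1.67/3.277 = 0.5096 ft.
V = (1.486/n) R^(2/3) √S = (1.486/0.015) × 0.5096^(2/3) × √0.0033 = 3.631 ft/s. Hydraulic depth D_h = A/T = 1.67/2.384 = 0.7006 ft.
Froude number Fr = V/√(g·D_h) = 3.631/√(32.2×0.7006) = 0.764, which is less than 1, so the flow is subcritical.

subcritical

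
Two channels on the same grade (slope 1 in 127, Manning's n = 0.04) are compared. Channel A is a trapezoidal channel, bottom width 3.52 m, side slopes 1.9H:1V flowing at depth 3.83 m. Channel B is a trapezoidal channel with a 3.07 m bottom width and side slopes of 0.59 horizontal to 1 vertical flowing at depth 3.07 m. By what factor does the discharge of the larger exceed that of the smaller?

Channel A: With bottom width b = 3.52 m and side slope z = 1.9: A = (b + zy)y = (3.52 + 1.9×3.83)×3.83 = 41.35 m²; P = b + 2y√(1+z²) = 3.52 + 2×3.83×2.147 = 19.97 m. Hydraulic radius R = A/P = 41.35/19.97 = 2.071 m. Q_A = (1/0.04)·41.35·2.071^(2/3)·√0.007874 = 149.1 m³/s.
Channel B: With bottom width b = 3.07 m and side slope z = 0.59: A = (b + zy)y = (3.07 + 0.59×3.07)×3.07 = 14.99 m²; P = b + 2y√(1+z²) = 3.07 + 2×3.07×1.161 = 10.2 m. Hydraulic radius R = A/P = 14.99/10.2 = 1.469 m. Q_B = (1/0.04)·14.99·1.469^(2/3)·√0.007874 = 42.97 m³/s.
The larger discharge is 149.1 m³/s and the smaller is 42.97 m³/s; the ratio is 3.47.

3.47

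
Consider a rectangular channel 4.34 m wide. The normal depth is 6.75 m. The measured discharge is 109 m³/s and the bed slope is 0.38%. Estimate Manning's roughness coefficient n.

n = 0.0231

Flow area A = b·y = 4.34 × 6.75 = 29.29 m². Wetted perimeter P = b + 2y = 4.34 + 2×6.75 = 17.84 m.
Hydraulic radius R = A/P = 29.29/17.84 = 1.642 m.
Rearranging Manning's equation: n = (1/Q) A R^(2/3) S^(1/2) = (1/109) × 29.29 × 1.642^(2/3) × √0.0038 = 0.0231.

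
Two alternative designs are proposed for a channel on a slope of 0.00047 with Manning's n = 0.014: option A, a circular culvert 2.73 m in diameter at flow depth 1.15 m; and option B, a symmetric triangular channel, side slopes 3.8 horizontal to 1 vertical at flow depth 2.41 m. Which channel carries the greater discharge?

channel B

Channel A: For a circular section of diameter D = 2.73 m at depth y = 1.15 m, the central angle is θ = 2 arccos(1 − 2y/D) = 2.825 rad. Then A = (D²/8)(θ − sin θ) = 2.342 m² and P = Dθ/2 = 3.856 m. Hydraulic radius R = A/P = 2.342/3.856 = 0.6074 m. Q_A = (1/0.014)·2.342·0.6074^(2/3)·√0.00047 = 2.601 m³/s.
Channel B: For a triangular section with side slope z = 3.8: A = zy² = 3.8×2.41² = 22.07 m²; P = 2y√(1+z²) = 2×2.41×3.929 = 18.94 m. Hydraulic radius R = A/P = 22.07/18.94 = 1.165 m. Q_B = (1/0.014)·22.07·1.165^(2/3)·√0.00047 = 37.85 m³/s.
Q_A = 2.601 m³/s vs Q_B = 37.85 m³/s, so channel B carries more.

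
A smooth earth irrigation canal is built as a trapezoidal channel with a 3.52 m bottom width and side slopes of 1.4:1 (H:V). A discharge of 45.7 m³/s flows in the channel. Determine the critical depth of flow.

y_c = 1.98 m

At critical depth, Q² T / (g A³) = 1, i.e. A³/T = Q²/g = 45.7²/9.81 = 212.9.
At y = 2.53 m: A³/T = 537.9 — too large.
At y = 1.69 m: A³/T = 119.3 — too small.
At y = 1.98 m: A³/T = 213.3 — close enough.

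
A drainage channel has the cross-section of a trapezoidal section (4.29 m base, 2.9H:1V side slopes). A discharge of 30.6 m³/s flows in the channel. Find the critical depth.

y_c = 1.29 m

At critical depth, Q² T / (g A³) = 1, i.e. A³/T = Q²/g = 30.6²/9.81 = 95.45.
At y = 1.58 m: A³/T = 204.7 — high.
At y = 1.1 m: A³/T = 52.21 — low.
At y = 1.29 m: A³/T = 94.46 — close enough.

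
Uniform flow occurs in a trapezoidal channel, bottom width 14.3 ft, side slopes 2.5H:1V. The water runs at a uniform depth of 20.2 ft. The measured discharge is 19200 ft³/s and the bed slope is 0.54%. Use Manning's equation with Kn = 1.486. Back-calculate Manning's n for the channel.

With bottom width b = 14.3 ft and side slope z = 2.5: A = (b + zy)y = (14.3 + 2.5×20.2)×20.2 = 1309 ft²; P = b + 2y√(1+z²) = 14.3 + 2×20.2×2.693 = 123.1 ft.
Hydraulic radius R = A/P = 1309/123.1 = 10.64 ft.
Rearranging Manning's equation: n = (1.486/Q) A R^(2/3) S^(1/2) = (1.486/19200) × 1309 × 10.64^(2/3) × √0.0054 = 0.036.

n = 0.036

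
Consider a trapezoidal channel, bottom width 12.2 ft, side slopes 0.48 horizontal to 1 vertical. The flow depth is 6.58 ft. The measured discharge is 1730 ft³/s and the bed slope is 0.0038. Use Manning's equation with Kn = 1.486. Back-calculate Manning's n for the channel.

n = 0.013

With bottom width b = 12.2 ft and side slope z = 0.48: A = (b + zy)y = (12.2 + 0.48×6.58)×6.58 = 101.1 ft²; P = b + 2y√(1+z²) = 12.2 + 2×6.58×1.109 = 26.8 ft.
Hydraulic radius R = A/P = 101.1/26.8 = 3.771 ft.
Rearranging Manning's equation: n = (1.486/Q) A R^(2/3) S^(1/2) = (1.486/1730) × 101.1 × 3.771^(2/3) × √0.0038 = 0.013.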